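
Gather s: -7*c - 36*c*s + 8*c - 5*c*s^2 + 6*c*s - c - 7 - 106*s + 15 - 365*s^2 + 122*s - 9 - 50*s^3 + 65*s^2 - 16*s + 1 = -30*c*s - 50*s^3 + s^2*(-5*c - 300)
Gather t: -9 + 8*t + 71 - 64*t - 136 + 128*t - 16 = 72*t - 90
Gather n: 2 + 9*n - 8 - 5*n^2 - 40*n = -5*n^2 - 31*n - 6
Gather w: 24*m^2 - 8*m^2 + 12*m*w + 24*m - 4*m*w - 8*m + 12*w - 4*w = 16*m^2 + 16*m + w*(8*m + 8)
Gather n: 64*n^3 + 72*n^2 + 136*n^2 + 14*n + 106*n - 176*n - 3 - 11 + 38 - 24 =64*n^3 + 208*n^2 - 56*n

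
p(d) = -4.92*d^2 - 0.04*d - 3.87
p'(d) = -9.84*d - 0.04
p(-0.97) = -8.46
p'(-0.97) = 9.50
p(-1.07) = -9.46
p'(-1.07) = 10.49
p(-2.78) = -41.78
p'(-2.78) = 27.32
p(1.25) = -11.61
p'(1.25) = -12.34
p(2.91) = -45.65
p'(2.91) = -28.67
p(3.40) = -60.88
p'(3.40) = -33.50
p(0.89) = -7.80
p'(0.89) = -8.80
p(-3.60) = -67.49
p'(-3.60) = 35.38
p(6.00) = -181.23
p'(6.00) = -59.08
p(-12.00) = -711.87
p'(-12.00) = 118.04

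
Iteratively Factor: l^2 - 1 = (l + 1)*(l - 1)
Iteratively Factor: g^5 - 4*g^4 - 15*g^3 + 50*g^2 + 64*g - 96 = (g - 4)*(g^4 - 15*g^2 - 10*g + 24) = (g - 4)*(g + 3)*(g^3 - 3*g^2 - 6*g + 8) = (g - 4)^2*(g + 3)*(g^2 + g - 2) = (g - 4)^2*(g + 2)*(g + 3)*(g - 1)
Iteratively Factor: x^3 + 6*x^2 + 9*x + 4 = (x + 1)*(x^2 + 5*x + 4) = (x + 1)^2*(x + 4)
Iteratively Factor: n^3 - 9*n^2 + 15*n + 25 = (n - 5)*(n^2 - 4*n - 5) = (n - 5)^2*(n + 1)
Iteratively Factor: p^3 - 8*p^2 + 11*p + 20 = (p - 4)*(p^2 - 4*p - 5) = (p - 5)*(p - 4)*(p + 1)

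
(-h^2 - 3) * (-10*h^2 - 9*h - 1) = 10*h^4 + 9*h^3 + 31*h^2 + 27*h + 3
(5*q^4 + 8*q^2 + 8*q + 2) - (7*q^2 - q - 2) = 5*q^4 + q^2 + 9*q + 4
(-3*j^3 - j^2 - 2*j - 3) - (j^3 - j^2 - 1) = -4*j^3 - 2*j - 2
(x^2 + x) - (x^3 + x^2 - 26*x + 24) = -x^3 + 27*x - 24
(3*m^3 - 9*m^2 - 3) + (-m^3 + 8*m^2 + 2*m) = 2*m^3 - m^2 + 2*m - 3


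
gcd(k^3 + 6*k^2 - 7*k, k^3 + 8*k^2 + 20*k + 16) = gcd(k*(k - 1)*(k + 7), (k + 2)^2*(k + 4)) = 1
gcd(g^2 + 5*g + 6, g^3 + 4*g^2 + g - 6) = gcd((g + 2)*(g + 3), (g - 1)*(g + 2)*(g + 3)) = g^2 + 5*g + 6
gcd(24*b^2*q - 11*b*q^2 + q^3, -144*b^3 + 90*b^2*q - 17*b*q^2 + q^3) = 24*b^2 - 11*b*q + q^2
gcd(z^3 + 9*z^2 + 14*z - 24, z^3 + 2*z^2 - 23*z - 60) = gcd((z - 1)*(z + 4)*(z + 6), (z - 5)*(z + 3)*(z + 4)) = z + 4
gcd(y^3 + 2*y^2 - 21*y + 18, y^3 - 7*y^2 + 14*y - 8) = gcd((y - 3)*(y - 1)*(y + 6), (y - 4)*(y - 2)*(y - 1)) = y - 1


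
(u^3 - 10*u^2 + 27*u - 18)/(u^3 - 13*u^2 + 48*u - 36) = (u - 3)/(u - 6)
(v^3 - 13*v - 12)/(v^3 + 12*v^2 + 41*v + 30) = (v^2 - v - 12)/(v^2 + 11*v + 30)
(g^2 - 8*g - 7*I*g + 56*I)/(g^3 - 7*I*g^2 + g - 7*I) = (g - 8)/(g^2 + 1)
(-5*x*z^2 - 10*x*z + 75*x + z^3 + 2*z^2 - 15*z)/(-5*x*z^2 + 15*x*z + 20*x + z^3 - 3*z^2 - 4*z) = (z^2 + 2*z - 15)/(z^2 - 3*z - 4)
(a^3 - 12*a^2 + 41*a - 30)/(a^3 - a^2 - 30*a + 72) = (a^3 - 12*a^2 + 41*a - 30)/(a^3 - a^2 - 30*a + 72)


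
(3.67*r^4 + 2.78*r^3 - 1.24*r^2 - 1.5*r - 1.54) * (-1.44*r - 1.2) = -5.2848*r^5 - 8.4072*r^4 - 1.5504*r^3 + 3.648*r^2 + 4.0176*r + 1.848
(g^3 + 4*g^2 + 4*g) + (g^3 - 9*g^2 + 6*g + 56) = 2*g^3 - 5*g^2 + 10*g + 56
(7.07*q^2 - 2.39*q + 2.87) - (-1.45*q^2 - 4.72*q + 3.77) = 8.52*q^2 + 2.33*q - 0.9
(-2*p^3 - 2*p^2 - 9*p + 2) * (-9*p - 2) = 18*p^4 + 22*p^3 + 85*p^2 - 4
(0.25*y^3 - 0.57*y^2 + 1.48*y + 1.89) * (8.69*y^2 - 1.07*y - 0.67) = 2.1725*y^5 - 5.2208*y^4 + 13.3036*y^3 + 15.2224*y^2 - 3.0139*y - 1.2663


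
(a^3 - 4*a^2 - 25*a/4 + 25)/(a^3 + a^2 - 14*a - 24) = (a^2 - 25/4)/(a^2 + 5*a + 6)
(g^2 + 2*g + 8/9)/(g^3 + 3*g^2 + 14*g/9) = (3*g + 4)/(g*(3*g + 7))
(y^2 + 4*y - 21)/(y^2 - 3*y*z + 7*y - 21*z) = (y - 3)/(y - 3*z)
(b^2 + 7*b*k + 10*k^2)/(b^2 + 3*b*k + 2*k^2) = (b + 5*k)/(b + k)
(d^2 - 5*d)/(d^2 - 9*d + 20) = d/(d - 4)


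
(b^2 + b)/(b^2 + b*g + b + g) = b/(b + g)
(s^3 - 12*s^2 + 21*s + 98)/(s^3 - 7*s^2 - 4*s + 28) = (s - 7)/(s - 2)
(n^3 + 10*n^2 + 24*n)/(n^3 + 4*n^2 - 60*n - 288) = n*(n + 4)/(n^2 - 2*n - 48)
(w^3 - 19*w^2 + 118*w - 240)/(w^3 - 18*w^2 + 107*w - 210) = (w - 8)/(w - 7)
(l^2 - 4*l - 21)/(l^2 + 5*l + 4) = (l^2 - 4*l - 21)/(l^2 + 5*l + 4)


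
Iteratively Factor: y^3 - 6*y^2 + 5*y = (y - 1)*(y^2 - 5*y) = (y - 5)*(y - 1)*(y)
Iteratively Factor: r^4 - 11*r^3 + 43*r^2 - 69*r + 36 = (r - 3)*(r^3 - 8*r^2 + 19*r - 12) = (r - 3)^2*(r^2 - 5*r + 4) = (r - 4)*(r - 3)^2*(r - 1)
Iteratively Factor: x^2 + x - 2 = (x - 1)*(x + 2)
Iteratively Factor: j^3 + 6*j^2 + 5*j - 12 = (j + 3)*(j^2 + 3*j - 4) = (j - 1)*(j + 3)*(j + 4)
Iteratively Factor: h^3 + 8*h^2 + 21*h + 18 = (h + 2)*(h^2 + 6*h + 9) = (h + 2)*(h + 3)*(h + 3)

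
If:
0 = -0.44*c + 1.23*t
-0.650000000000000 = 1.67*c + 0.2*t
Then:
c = -0.37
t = -0.13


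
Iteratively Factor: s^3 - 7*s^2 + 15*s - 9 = (s - 3)*(s^2 - 4*s + 3) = (s - 3)*(s - 1)*(s - 3)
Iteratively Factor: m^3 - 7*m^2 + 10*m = (m - 2)*(m^2 - 5*m) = m*(m - 2)*(m - 5)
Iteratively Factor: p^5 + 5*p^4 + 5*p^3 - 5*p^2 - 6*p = (p + 3)*(p^4 + 2*p^3 - p^2 - 2*p) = p*(p + 3)*(p^3 + 2*p^2 - p - 2) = p*(p - 1)*(p + 3)*(p^2 + 3*p + 2) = p*(p - 1)*(p + 1)*(p + 3)*(p + 2)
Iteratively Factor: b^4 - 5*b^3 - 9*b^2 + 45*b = (b - 5)*(b^3 - 9*b) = (b - 5)*(b - 3)*(b^2 + 3*b) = (b - 5)*(b - 3)*(b + 3)*(b)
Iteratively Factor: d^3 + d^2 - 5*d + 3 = (d + 3)*(d^2 - 2*d + 1) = (d - 1)*(d + 3)*(d - 1)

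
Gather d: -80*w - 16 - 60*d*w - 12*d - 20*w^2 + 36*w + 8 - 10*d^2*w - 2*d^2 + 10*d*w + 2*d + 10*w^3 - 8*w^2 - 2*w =d^2*(-10*w - 2) + d*(-50*w - 10) + 10*w^3 - 28*w^2 - 46*w - 8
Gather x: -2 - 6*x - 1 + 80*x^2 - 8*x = 80*x^2 - 14*x - 3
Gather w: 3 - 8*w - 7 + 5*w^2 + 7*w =5*w^2 - w - 4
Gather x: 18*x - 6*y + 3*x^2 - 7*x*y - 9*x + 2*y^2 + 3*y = 3*x^2 + x*(9 - 7*y) + 2*y^2 - 3*y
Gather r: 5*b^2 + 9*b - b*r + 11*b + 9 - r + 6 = 5*b^2 + 20*b + r*(-b - 1) + 15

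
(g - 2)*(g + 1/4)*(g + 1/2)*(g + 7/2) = g^4 + 9*g^3/4 - 23*g^2/4 - 81*g/16 - 7/8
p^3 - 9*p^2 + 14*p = p*(p - 7)*(p - 2)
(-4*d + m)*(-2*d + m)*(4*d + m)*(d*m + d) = 32*d^4*m + 32*d^4 - 16*d^3*m^2 - 16*d^3*m - 2*d^2*m^3 - 2*d^2*m^2 + d*m^4 + d*m^3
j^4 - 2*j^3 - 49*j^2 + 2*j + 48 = (j - 8)*(j - 1)*(j + 1)*(j + 6)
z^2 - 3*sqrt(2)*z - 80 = (z - 8*sqrt(2))*(z + 5*sqrt(2))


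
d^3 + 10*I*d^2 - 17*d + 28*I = (d - I)*(d + 4*I)*(d + 7*I)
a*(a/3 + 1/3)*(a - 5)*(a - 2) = a^4/3 - 2*a^3 + a^2 + 10*a/3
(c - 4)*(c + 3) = c^2 - c - 12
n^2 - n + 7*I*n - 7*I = (n - 1)*(n + 7*I)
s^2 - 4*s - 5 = (s - 5)*(s + 1)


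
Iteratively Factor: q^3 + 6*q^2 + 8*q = (q)*(q^2 + 6*q + 8) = q*(q + 2)*(q + 4)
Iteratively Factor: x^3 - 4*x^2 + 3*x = (x - 1)*(x^2 - 3*x) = (x - 3)*(x - 1)*(x)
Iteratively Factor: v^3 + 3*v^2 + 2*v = (v + 1)*(v^2 + 2*v) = v*(v + 1)*(v + 2)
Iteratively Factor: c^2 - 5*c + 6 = (c - 2)*(c - 3)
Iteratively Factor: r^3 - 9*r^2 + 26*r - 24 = (r - 4)*(r^2 - 5*r + 6) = (r - 4)*(r - 2)*(r - 3)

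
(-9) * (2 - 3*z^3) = 27*z^3 - 18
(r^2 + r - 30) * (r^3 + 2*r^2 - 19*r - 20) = r^5 + 3*r^4 - 47*r^3 - 99*r^2 + 550*r + 600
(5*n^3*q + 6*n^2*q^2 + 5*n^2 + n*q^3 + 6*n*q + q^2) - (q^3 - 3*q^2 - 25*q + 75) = 5*n^3*q + 6*n^2*q^2 + 5*n^2 + n*q^3 + 6*n*q - q^3 + 4*q^2 + 25*q - 75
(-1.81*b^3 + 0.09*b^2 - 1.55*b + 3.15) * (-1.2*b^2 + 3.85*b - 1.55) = 2.172*b^5 - 7.0765*b^4 + 5.012*b^3 - 9.887*b^2 + 14.53*b - 4.8825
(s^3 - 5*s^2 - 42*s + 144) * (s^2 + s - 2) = s^5 - 4*s^4 - 49*s^3 + 112*s^2 + 228*s - 288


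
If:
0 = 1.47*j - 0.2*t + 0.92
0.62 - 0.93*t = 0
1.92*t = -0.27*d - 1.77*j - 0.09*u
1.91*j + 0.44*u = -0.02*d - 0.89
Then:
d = -1.35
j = -0.54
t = 0.67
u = 0.36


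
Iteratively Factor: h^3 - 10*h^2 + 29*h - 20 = (h - 4)*(h^2 - 6*h + 5) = (h - 4)*(h - 1)*(h - 5)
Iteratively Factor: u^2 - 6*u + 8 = (u - 4)*(u - 2)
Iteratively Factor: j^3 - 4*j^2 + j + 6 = (j - 2)*(j^2 - 2*j - 3) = (j - 2)*(j + 1)*(j - 3)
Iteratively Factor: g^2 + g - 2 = (g + 2)*(g - 1)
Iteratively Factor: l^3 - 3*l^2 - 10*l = (l + 2)*(l^2 - 5*l) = l*(l + 2)*(l - 5)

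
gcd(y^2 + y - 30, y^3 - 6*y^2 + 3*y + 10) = y - 5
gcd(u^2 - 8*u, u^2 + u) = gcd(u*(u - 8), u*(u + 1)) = u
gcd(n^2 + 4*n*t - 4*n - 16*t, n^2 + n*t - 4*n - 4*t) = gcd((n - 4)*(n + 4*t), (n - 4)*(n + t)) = n - 4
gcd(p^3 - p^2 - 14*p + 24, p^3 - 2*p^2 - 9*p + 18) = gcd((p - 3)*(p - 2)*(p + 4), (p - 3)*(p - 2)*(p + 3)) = p^2 - 5*p + 6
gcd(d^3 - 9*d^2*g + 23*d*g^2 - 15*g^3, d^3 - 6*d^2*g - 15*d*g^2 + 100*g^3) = d - 5*g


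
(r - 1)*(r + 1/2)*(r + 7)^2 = r^4 + 27*r^3/2 + 83*r^2/2 - 63*r/2 - 49/2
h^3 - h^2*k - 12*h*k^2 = h*(h - 4*k)*(h + 3*k)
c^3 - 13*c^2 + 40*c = c*(c - 8)*(c - 5)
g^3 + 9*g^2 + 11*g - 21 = (g - 1)*(g + 3)*(g + 7)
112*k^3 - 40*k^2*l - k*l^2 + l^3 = (-4*k + l)^2*(7*k + l)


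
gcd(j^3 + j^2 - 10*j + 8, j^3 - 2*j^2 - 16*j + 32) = j^2 + 2*j - 8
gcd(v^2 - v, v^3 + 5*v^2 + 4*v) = v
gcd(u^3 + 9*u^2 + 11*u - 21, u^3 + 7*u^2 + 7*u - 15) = u^2 + 2*u - 3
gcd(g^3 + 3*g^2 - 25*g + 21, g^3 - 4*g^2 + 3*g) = g^2 - 4*g + 3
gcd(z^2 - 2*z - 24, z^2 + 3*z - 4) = z + 4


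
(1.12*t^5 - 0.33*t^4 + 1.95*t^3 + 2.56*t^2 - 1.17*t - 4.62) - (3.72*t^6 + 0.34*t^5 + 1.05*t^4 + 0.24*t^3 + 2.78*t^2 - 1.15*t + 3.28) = -3.72*t^6 + 0.78*t^5 - 1.38*t^4 + 1.71*t^3 - 0.22*t^2 - 0.02*t - 7.9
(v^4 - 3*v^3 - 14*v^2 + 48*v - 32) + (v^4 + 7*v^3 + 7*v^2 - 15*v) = 2*v^4 + 4*v^3 - 7*v^2 + 33*v - 32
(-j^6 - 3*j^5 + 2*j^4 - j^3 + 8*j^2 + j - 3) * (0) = 0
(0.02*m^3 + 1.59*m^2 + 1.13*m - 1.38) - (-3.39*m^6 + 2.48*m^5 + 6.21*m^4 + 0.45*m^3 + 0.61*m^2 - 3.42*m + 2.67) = 3.39*m^6 - 2.48*m^5 - 6.21*m^4 - 0.43*m^3 + 0.98*m^2 + 4.55*m - 4.05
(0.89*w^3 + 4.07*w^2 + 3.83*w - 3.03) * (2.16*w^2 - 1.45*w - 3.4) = 1.9224*w^5 + 7.5007*w^4 - 0.6547*w^3 - 25.9363*w^2 - 8.6285*w + 10.302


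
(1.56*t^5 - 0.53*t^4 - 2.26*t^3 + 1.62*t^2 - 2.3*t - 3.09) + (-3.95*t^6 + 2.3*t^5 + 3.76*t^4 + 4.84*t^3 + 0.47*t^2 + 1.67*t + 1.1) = -3.95*t^6 + 3.86*t^5 + 3.23*t^4 + 2.58*t^3 + 2.09*t^2 - 0.63*t - 1.99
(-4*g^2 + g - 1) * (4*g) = -16*g^3 + 4*g^2 - 4*g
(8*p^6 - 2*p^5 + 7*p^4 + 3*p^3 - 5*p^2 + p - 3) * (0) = 0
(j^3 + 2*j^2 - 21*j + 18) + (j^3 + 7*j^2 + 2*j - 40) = 2*j^3 + 9*j^2 - 19*j - 22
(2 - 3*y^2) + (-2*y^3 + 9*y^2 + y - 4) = -2*y^3 + 6*y^2 + y - 2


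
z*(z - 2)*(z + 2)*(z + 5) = z^4 + 5*z^3 - 4*z^2 - 20*z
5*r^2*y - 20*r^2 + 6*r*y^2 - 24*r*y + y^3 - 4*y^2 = (r + y)*(5*r + y)*(y - 4)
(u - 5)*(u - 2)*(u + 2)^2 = u^4 - 3*u^3 - 14*u^2 + 12*u + 40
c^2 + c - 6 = (c - 2)*(c + 3)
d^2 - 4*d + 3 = (d - 3)*(d - 1)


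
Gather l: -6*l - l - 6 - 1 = -7*l - 7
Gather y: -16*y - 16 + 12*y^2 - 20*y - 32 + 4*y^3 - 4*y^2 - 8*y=4*y^3 + 8*y^2 - 44*y - 48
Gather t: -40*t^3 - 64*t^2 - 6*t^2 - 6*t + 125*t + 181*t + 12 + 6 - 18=-40*t^3 - 70*t^2 + 300*t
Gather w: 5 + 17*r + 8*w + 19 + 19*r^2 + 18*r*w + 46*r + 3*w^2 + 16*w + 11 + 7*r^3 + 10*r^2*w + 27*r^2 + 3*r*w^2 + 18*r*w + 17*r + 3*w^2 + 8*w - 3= 7*r^3 + 46*r^2 + 80*r + w^2*(3*r + 6) + w*(10*r^2 + 36*r + 32) + 32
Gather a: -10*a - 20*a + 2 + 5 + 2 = 9 - 30*a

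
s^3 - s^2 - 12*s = s*(s - 4)*(s + 3)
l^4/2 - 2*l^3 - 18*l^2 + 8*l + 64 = (l/2 + 1)*(l - 8)*(l - 2)*(l + 4)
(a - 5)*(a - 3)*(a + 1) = a^3 - 7*a^2 + 7*a + 15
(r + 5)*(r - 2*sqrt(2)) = r^2 - 2*sqrt(2)*r + 5*r - 10*sqrt(2)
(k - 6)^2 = k^2 - 12*k + 36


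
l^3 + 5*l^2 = l^2*(l + 5)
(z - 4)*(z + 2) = z^2 - 2*z - 8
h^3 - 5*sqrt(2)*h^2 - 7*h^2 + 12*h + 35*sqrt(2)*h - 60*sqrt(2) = (h - 4)*(h - 3)*(h - 5*sqrt(2))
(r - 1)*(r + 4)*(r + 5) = r^3 + 8*r^2 + 11*r - 20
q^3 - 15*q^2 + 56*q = q*(q - 8)*(q - 7)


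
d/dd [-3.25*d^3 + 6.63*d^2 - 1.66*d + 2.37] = -9.75*d^2 + 13.26*d - 1.66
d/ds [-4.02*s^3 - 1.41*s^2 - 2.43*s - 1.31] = -12.06*s^2 - 2.82*s - 2.43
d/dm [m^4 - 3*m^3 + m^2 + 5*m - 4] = 4*m^3 - 9*m^2 + 2*m + 5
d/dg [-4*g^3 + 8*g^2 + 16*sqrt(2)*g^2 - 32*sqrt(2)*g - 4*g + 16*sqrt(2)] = -12*g^2 + 16*g + 32*sqrt(2)*g - 32*sqrt(2) - 4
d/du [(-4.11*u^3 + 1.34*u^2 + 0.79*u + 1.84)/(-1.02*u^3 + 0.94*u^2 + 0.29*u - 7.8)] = (1.77635683940025e-15*u^5 - 2.4966*u^4 - 0.7722*u^3 + 101.4504*u^2 - 24.3632*u - 6.6956)/(1.0404*u^6 - 1.9176*u^5 + 0.292*u^4 + 16.4572*u^3 - 14.5799*u^2 - 4.524*u + 60.84)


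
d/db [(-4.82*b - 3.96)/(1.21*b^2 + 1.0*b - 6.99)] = (5.8322*b^2 + 9.5832*b + 37.6518)/(1.4641*b^4 + 2.42*b^3 - 15.9158*b^2 - 13.98*b + 48.8601)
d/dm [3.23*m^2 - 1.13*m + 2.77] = 6.46*m - 1.13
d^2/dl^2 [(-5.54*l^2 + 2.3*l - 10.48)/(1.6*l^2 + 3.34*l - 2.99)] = (2.8421709430404e-14*l^4 + 70.98752*l^3 - 319.99296*l^2 - 270.01152*l - 387.211964)/(4.096*l^6 + 25.6512*l^5 + 30.58368*l^4 - 58.611656*l^3 - 57.153252*l^2 + 89.579802*l - 26.730899)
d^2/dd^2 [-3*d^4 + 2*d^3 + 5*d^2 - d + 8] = -36*d^2 + 12*d + 10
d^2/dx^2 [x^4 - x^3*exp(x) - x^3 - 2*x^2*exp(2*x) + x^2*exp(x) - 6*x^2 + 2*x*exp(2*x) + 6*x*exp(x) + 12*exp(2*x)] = -x^3*exp(x) - 8*x^2*exp(2*x) - 5*x^2*exp(x) + 12*x^2 - 8*x*exp(2*x) + 4*x*exp(x) - 6*x + 52*exp(2*x) + 14*exp(x) - 12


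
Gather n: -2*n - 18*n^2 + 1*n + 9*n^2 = -9*n^2 - n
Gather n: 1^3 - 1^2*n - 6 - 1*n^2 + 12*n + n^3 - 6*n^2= n^3 - 7*n^2 + 11*n - 5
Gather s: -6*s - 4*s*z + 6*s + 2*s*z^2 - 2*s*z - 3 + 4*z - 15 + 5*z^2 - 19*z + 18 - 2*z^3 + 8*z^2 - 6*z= s*(2*z^2 - 6*z) - 2*z^3 + 13*z^2 - 21*z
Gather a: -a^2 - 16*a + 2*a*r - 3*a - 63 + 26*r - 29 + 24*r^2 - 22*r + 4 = -a^2 + a*(2*r - 19) + 24*r^2 + 4*r - 88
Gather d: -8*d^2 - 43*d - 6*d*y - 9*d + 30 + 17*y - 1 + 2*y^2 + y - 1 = -8*d^2 + d*(-6*y - 52) + 2*y^2 + 18*y + 28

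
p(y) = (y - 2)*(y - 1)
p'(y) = 2*y - 3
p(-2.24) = 13.74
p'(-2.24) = -7.48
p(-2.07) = 12.49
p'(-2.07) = -7.14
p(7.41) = 34.68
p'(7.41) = 11.82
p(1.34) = -0.22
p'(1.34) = -0.32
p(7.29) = 33.27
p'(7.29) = 11.58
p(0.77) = 0.28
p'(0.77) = -1.46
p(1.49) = -0.25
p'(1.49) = -0.02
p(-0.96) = 5.80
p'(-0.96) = -4.92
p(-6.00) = 56.00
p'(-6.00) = -15.00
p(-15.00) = 272.00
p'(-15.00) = -33.00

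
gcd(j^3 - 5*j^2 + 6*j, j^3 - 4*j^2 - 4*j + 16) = j - 2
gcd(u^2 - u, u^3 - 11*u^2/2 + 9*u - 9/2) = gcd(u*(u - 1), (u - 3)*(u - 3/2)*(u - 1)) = u - 1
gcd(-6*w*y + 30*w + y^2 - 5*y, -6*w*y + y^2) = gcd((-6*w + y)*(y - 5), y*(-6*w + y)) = -6*w + y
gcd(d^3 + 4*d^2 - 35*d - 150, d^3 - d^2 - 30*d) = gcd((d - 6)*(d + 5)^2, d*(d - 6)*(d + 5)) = d^2 - d - 30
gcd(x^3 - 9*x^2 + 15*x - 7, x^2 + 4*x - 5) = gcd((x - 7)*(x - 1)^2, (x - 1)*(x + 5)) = x - 1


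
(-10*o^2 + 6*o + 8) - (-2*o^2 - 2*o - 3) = -8*o^2 + 8*o + 11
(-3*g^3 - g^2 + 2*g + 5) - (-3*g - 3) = -3*g^3 - g^2 + 5*g + 8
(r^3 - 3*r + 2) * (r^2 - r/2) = r^5 - r^4/2 - 3*r^3 + 7*r^2/2 - r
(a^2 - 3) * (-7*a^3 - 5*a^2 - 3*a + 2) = -7*a^5 - 5*a^4 + 18*a^3 + 17*a^2 + 9*a - 6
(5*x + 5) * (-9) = -45*x - 45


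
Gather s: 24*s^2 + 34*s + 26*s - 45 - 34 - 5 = 24*s^2 + 60*s - 84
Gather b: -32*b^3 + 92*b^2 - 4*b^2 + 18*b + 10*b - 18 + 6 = -32*b^3 + 88*b^2 + 28*b - 12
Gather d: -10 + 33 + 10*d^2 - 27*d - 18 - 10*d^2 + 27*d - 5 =0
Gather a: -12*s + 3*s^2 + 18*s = 3*s^2 + 6*s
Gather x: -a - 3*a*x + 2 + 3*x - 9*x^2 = -a - 9*x^2 + x*(3 - 3*a) + 2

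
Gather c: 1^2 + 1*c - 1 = c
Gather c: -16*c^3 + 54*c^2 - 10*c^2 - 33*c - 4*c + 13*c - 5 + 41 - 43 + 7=-16*c^3 + 44*c^2 - 24*c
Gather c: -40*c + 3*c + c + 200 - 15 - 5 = 180 - 36*c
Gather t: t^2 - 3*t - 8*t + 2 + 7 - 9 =t^2 - 11*t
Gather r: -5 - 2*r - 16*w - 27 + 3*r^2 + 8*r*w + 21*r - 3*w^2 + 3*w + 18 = 3*r^2 + r*(8*w + 19) - 3*w^2 - 13*w - 14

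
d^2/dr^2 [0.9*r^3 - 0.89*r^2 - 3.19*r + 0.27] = 5.4*r - 1.78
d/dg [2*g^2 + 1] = 4*g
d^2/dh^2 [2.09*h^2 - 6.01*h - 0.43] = 4.18000000000000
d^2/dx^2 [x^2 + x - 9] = 2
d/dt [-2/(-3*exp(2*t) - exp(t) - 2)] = (-12*exp(t) - 2)*exp(t)/(3*exp(2*t) + exp(t) + 2)^2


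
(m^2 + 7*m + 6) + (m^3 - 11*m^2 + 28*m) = m^3 - 10*m^2 + 35*m + 6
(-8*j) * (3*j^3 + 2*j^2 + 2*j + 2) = -24*j^4 - 16*j^3 - 16*j^2 - 16*j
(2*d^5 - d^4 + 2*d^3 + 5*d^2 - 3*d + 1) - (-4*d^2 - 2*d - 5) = 2*d^5 - d^4 + 2*d^3 + 9*d^2 - d + 6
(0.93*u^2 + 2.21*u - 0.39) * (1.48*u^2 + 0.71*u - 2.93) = 1.3764*u^4 + 3.9311*u^3 - 1.733*u^2 - 6.7522*u + 1.1427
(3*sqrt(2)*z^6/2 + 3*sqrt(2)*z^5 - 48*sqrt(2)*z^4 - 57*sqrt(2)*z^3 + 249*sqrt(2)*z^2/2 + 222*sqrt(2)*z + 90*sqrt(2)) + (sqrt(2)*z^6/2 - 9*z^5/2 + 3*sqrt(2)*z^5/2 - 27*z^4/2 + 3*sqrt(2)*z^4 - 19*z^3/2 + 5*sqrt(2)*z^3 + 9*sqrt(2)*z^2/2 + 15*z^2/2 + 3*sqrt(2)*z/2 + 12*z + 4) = 2*sqrt(2)*z^6 - 9*z^5/2 + 9*sqrt(2)*z^5/2 - 45*sqrt(2)*z^4 - 27*z^4/2 - 52*sqrt(2)*z^3 - 19*z^3/2 + 15*z^2/2 + 129*sqrt(2)*z^2 + 12*z + 447*sqrt(2)*z/2 + 4 + 90*sqrt(2)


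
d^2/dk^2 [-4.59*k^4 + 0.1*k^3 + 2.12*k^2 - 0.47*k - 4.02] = -55.08*k^2 + 0.6*k + 4.24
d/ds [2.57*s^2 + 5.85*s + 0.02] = 5.14*s + 5.85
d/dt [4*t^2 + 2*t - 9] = 8*t + 2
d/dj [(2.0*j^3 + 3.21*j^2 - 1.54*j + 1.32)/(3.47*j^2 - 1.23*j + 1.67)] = (6.94*j^4 - 4.92*j^3 + 11.4155*j^2 + 1.5606*j - 0.9482)/(12.0409*j^4 - 8.5362*j^3 + 13.1027*j^2 - 4.1082*j + 2.7889)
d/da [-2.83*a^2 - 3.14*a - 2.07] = -5.66*a - 3.14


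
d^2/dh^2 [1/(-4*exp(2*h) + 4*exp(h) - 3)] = 4*(-8*(2*exp(h) - 1)^2*exp(h) + (4*exp(h) - 1)*(4*exp(2*h) - 4*exp(h) + 3))*exp(h)/(4*exp(2*h) - 4*exp(h) + 3)^3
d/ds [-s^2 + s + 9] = 1 - 2*s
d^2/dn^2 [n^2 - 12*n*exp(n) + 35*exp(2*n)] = -12*n*exp(n) + 140*exp(2*n) - 24*exp(n) + 2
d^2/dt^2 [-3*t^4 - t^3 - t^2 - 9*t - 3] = -36*t^2 - 6*t - 2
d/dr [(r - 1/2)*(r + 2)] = 2*r + 3/2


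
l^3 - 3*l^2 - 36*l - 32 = (l - 8)*(l + 1)*(l + 4)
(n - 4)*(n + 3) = n^2 - n - 12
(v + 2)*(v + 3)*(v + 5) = v^3 + 10*v^2 + 31*v + 30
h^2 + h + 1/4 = (h + 1/2)^2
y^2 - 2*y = y*(y - 2)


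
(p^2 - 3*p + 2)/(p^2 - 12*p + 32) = (p^2 - 3*p + 2)/(p^2 - 12*p + 32)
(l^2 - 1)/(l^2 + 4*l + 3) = (l - 1)/(l + 3)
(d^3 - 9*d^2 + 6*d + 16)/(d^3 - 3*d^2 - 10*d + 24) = (d^2 - 7*d - 8)/(d^2 - d - 12)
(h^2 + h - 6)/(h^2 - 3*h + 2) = (h + 3)/(h - 1)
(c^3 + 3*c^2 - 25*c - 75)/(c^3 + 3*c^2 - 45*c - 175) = (c^2 - 2*c - 15)/(c^2 - 2*c - 35)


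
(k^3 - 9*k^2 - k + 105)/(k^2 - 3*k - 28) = (k^2 - 2*k - 15)/(k + 4)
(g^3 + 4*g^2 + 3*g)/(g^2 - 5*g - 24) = g*(g + 1)/(g - 8)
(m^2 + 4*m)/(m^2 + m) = (m + 4)/(m + 1)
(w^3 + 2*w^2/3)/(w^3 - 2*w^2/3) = (3*w + 2)/(3*w - 2)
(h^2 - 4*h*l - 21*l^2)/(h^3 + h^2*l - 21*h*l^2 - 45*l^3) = (h - 7*l)/(h^2 - 2*h*l - 15*l^2)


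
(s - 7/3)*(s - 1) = s^2 - 10*s/3 + 7/3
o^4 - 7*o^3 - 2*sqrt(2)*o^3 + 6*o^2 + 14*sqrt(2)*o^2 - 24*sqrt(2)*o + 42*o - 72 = (o - 4)*(o - 3)*(o - 3*sqrt(2))*(o + sqrt(2))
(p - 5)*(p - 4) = p^2 - 9*p + 20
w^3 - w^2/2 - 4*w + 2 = (w - 2)*(w - 1/2)*(w + 2)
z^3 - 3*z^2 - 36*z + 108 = (z - 6)*(z - 3)*(z + 6)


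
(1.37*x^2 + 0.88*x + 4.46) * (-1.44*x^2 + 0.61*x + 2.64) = -1.9728*x^4 - 0.4315*x^3 - 2.2688*x^2 + 5.0438*x + 11.7744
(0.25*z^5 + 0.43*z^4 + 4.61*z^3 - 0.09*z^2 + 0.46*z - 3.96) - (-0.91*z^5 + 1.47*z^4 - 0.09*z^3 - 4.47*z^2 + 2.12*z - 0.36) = 1.16*z^5 - 1.04*z^4 + 4.7*z^3 + 4.38*z^2 - 1.66*z - 3.6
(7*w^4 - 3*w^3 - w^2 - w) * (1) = 7*w^4 - 3*w^3 - w^2 - w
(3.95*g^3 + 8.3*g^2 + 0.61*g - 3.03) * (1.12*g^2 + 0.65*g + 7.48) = 4.424*g^5 + 11.8635*g^4 + 35.6242*g^3 + 59.0869*g^2 + 2.5933*g - 22.6644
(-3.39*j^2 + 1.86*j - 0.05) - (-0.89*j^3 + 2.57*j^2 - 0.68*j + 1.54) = 0.89*j^3 - 5.96*j^2 + 2.54*j - 1.59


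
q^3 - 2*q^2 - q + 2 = (q - 2)*(q - 1)*(q + 1)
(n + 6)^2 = n^2 + 12*n + 36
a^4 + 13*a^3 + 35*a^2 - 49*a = a*(a - 1)*(a + 7)^2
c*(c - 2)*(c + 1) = c^3 - c^2 - 2*c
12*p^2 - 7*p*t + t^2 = (-4*p + t)*(-3*p + t)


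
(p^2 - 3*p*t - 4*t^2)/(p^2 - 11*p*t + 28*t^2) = (p + t)/(p - 7*t)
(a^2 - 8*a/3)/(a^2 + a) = (a - 8/3)/(a + 1)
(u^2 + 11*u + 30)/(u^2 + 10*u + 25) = (u + 6)/(u + 5)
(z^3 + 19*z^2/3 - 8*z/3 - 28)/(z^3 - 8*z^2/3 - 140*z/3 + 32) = (3*z^2 + z - 14)/(3*z^2 - 26*z + 16)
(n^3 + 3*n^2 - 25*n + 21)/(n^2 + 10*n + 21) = (n^2 - 4*n + 3)/(n + 3)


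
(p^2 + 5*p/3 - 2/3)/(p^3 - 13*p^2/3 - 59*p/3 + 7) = (p + 2)/(p^2 - 4*p - 21)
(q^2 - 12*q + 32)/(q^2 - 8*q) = (q - 4)/q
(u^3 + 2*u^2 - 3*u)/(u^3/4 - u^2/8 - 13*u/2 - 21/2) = 8*u*(-u^2 - 2*u + 3)/(-2*u^3 + u^2 + 52*u + 84)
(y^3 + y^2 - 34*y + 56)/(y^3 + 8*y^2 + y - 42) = (y - 4)/(y + 3)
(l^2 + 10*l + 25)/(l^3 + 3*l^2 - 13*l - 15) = (l + 5)/(l^2 - 2*l - 3)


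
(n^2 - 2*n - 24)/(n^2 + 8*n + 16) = (n - 6)/(n + 4)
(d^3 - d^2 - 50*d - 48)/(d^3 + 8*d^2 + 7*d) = (d^2 - 2*d - 48)/(d*(d + 7))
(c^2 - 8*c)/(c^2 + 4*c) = (c - 8)/(c + 4)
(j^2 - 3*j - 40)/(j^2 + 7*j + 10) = (j - 8)/(j + 2)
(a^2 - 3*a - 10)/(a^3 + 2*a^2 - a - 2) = (a - 5)/(a^2 - 1)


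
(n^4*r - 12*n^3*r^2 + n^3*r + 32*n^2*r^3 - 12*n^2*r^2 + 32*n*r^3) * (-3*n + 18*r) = -3*n^5*r + 54*n^4*r^2 - 3*n^4*r - 312*n^3*r^3 + 54*n^3*r^2 + 576*n^2*r^4 - 312*n^2*r^3 + 576*n*r^4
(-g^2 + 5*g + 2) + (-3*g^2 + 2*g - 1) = -4*g^2 + 7*g + 1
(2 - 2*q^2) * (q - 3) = -2*q^3 + 6*q^2 + 2*q - 6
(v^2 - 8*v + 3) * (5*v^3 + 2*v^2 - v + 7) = 5*v^5 - 38*v^4 - 2*v^3 + 21*v^2 - 59*v + 21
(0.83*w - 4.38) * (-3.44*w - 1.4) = -2.8552*w^2 + 13.9052*w + 6.132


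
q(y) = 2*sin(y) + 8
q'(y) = 2*cos(y)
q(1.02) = 9.70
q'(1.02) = 1.05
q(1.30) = 9.93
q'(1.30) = 0.53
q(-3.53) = 8.76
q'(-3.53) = -1.85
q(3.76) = 6.84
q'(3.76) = -1.63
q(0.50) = 8.96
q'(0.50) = 1.76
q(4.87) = 6.02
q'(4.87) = 0.31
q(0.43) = 8.83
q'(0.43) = 1.82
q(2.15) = 9.67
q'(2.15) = -1.09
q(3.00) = 8.28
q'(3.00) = -1.98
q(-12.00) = 9.07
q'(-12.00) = 1.69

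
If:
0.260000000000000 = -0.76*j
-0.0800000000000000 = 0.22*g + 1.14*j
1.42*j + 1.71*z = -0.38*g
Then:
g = 1.41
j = -0.34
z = -0.03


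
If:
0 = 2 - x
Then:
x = 2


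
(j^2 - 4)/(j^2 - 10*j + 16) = (j + 2)/(j - 8)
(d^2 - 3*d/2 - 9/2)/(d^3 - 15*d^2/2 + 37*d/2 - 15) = (2*d + 3)/(2*d^2 - 9*d + 10)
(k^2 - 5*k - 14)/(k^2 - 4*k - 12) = (k - 7)/(k - 6)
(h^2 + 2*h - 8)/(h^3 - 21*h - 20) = (h - 2)/(h^2 - 4*h - 5)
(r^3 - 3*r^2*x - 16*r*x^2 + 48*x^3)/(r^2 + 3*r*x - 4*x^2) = (-r^2 + 7*r*x - 12*x^2)/(-r + x)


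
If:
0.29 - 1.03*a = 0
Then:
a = 0.28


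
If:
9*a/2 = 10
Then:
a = 20/9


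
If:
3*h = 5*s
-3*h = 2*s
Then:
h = 0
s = 0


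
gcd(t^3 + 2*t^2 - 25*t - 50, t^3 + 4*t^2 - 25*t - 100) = t^2 - 25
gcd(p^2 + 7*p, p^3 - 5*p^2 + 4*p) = p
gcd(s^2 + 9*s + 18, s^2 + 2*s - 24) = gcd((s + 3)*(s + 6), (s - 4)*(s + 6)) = s + 6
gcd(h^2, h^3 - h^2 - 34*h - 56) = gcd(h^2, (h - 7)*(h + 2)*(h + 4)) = 1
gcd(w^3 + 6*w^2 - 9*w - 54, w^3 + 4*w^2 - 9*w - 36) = w^2 - 9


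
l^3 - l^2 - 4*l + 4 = (l - 2)*(l - 1)*(l + 2)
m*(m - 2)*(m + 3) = m^3 + m^2 - 6*m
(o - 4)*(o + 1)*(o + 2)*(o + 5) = o^4 + 4*o^3 - 15*o^2 - 58*o - 40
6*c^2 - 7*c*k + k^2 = (-6*c + k)*(-c + k)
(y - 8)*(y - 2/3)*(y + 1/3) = y^3 - 25*y^2/3 + 22*y/9 + 16/9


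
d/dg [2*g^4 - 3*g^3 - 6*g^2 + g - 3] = 8*g^3 - 9*g^2 - 12*g + 1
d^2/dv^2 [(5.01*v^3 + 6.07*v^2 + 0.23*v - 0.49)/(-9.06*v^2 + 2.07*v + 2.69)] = (-552.57057*v^3 - 813.663702*v^2 - 306.287046*v - 57.201662)/(743.677416*v^6 - 509.739156*v^5 - 545.95107*v^4 + 293.823045*v^3 + 162.098055*v^2 - 44.936181*v - 19.465109)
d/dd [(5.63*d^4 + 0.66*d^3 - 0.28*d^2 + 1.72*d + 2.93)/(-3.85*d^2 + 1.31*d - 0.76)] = (-43.351*d^5 + 19.5849*d^4 - 15.386*d^3 + 4.7504*d^2 + 22.9866*d - 5.1455)/(14.8225*d^4 - 10.087*d^3 + 7.5681*d^2 - 1.9912*d + 0.5776)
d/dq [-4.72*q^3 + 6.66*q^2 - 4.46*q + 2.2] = -14.16*q^2 + 13.32*q - 4.46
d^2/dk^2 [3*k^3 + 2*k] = 18*k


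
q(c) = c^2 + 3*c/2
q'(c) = 2*c + 3/2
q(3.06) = 13.95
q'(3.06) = 7.62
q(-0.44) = -0.47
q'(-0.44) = 0.62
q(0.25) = 0.44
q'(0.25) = 2.00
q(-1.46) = -0.06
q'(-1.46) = -1.42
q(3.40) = 16.66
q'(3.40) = 8.30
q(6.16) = 47.19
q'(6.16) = 13.82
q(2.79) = 11.97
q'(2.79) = 7.08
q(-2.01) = 1.03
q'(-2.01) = -2.52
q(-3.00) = 4.50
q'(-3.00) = -4.50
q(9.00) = 94.50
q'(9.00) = 19.50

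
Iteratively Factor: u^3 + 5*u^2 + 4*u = (u + 4)*(u^2 + u) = u*(u + 4)*(u + 1)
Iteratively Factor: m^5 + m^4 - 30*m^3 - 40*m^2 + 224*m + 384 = (m + 3)*(m^4 - 2*m^3 - 24*m^2 + 32*m + 128) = (m + 2)*(m + 3)*(m^3 - 4*m^2 - 16*m + 64) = (m - 4)*(m + 2)*(m + 3)*(m^2 - 16) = (m - 4)^2*(m + 2)*(m + 3)*(m + 4)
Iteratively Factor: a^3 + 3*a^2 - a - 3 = (a - 1)*(a^2 + 4*a + 3) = (a - 1)*(a + 1)*(a + 3)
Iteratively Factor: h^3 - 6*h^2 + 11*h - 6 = (h - 1)*(h^2 - 5*h + 6) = (h - 3)*(h - 1)*(h - 2)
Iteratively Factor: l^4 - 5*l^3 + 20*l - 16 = (l - 4)*(l^3 - l^2 - 4*l + 4) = (l - 4)*(l - 2)*(l^2 + l - 2) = (l - 4)*(l - 2)*(l + 2)*(l - 1)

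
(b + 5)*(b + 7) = b^2 + 12*b + 35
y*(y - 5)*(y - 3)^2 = y^4 - 11*y^3 + 39*y^2 - 45*y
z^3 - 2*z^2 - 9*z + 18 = (z - 3)*(z - 2)*(z + 3)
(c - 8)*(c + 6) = c^2 - 2*c - 48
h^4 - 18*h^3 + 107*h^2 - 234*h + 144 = (h - 8)*(h - 6)*(h - 3)*(h - 1)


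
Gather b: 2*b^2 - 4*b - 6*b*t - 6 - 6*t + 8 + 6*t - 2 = 2*b^2 + b*(-6*t - 4)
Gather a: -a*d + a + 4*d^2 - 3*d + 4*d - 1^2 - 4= a*(1 - d) + 4*d^2 + d - 5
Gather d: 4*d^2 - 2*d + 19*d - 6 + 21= 4*d^2 + 17*d + 15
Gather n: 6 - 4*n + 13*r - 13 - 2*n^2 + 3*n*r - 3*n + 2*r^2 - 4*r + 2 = -2*n^2 + n*(3*r - 7) + 2*r^2 + 9*r - 5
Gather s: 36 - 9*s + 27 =63 - 9*s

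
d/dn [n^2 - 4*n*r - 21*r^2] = 2*n - 4*r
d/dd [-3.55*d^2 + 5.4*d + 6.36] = 5.4 - 7.1*d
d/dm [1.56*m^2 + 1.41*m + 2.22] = 3.12*m + 1.41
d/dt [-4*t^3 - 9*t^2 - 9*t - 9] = -12*t^2 - 18*t - 9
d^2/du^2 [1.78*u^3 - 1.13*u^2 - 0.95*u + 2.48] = 10.68*u - 2.26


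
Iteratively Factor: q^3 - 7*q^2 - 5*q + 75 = (q - 5)*(q^2 - 2*q - 15) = (q - 5)*(q + 3)*(q - 5)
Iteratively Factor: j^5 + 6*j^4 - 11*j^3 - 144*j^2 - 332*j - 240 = (j + 3)*(j^4 + 3*j^3 - 20*j^2 - 84*j - 80) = (j + 3)*(j + 4)*(j^3 - j^2 - 16*j - 20) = (j - 5)*(j + 3)*(j + 4)*(j^2 + 4*j + 4) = (j - 5)*(j + 2)*(j + 3)*(j + 4)*(j + 2)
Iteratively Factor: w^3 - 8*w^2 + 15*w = (w - 5)*(w^2 - 3*w) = w*(w - 5)*(w - 3)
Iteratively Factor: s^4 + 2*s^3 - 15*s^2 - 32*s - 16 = (s + 1)*(s^3 + s^2 - 16*s - 16) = (s + 1)^2*(s^2 - 16) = (s + 1)^2*(s + 4)*(s - 4)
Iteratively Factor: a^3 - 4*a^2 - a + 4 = (a - 1)*(a^2 - 3*a - 4) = (a - 4)*(a - 1)*(a + 1)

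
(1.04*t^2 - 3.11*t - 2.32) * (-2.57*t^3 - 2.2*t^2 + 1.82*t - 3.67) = -2.6728*t^5 + 5.7047*t^4 + 14.6972*t^3 - 4.373*t^2 + 7.1913*t + 8.5144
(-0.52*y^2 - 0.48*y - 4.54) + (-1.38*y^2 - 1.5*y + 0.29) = -1.9*y^2 - 1.98*y - 4.25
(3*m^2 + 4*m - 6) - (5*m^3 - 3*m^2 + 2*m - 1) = -5*m^3 + 6*m^2 + 2*m - 5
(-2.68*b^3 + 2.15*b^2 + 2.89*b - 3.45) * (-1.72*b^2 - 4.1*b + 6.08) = 4.6096*b^5 + 7.29*b^4 - 30.0802*b^3 + 7.157*b^2 + 31.7162*b - 20.976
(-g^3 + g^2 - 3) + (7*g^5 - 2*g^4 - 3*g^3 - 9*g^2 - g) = 7*g^5 - 2*g^4 - 4*g^3 - 8*g^2 - g - 3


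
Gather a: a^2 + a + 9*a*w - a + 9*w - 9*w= a^2 + 9*a*w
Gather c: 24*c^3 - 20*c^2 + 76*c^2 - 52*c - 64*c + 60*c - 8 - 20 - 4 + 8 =24*c^3 + 56*c^2 - 56*c - 24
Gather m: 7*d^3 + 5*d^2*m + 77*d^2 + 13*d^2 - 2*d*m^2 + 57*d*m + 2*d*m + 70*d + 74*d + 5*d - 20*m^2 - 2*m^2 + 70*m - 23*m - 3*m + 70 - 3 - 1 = 7*d^3 + 90*d^2 + 149*d + m^2*(-2*d - 22) + m*(5*d^2 + 59*d + 44) + 66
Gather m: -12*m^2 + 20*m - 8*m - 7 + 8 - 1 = -12*m^2 + 12*m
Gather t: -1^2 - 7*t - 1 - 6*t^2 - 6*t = -6*t^2 - 13*t - 2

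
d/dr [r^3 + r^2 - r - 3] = 3*r^2 + 2*r - 1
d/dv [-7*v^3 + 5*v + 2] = 5 - 21*v^2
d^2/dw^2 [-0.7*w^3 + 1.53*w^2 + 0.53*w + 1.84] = 3.06 - 4.2*w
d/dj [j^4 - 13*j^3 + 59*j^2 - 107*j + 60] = 4*j^3 - 39*j^2 + 118*j - 107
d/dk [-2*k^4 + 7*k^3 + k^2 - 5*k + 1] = -8*k^3 + 21*k^2 + 2*k - 5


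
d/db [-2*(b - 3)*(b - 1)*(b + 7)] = -6*b^2 - 12*b + 50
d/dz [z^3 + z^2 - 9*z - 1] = 3*z^2 + 2*z - 9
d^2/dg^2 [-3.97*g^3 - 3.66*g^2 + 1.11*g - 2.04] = -23.82*g - 7.32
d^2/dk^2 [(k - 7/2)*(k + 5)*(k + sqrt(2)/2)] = 6*k + sqrt(2) + 3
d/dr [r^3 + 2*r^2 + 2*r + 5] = 3*r^2 + 4*r + 2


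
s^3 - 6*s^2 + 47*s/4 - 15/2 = (s - 5/2)*(s - 2)*(s - 3/2)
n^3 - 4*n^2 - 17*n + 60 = (n - 5)*(n - 3)*(n + 4)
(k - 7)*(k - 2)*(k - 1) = k^3 - 10*k^2 + 23*k - 14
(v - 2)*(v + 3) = v^2 + v - 6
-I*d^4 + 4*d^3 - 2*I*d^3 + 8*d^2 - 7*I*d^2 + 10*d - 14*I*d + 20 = (d + 2)*(d - 2*I)*(d + 5*I)*(-I*d + 1)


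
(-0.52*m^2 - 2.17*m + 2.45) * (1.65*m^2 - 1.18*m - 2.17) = -0.858*m^4 - 2.9669*m^3 + 7.7315*m^2 + 1.8179*m - 5.3165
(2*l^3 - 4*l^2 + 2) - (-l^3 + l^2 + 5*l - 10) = 3*l^3 - 5*l^2 - 5*l + 12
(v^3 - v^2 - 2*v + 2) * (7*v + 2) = 7*v^4 - 5*v^3 - 16*v^2 + 10*v + 4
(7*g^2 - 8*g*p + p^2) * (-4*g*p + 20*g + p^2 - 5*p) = -28*g^3*p + 140*g^3 + 39*g^2*p^2 - 195*g^2*p - 12*g*p^3 + 60*g*p^2 + p^4 - 5*p^3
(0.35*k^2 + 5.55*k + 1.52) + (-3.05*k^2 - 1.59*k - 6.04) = -2.7*k^2 + 3.96*k - 4.52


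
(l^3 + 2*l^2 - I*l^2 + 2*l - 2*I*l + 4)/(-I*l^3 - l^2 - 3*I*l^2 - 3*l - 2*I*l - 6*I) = I*(l + 2)/(l + 3)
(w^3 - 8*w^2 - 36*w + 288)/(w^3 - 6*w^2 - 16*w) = (w^2 - 36)/(w*(w + 2))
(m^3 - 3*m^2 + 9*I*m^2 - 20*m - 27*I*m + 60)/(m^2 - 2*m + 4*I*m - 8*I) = (m^2 + m*(-3 + 5*I) - 15*I)/(m - 2)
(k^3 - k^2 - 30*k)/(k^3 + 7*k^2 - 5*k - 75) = k*(k - 6)/(k^2 + 2*k - 15)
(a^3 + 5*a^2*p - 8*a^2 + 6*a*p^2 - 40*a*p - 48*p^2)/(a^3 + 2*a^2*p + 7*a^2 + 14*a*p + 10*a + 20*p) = (a^2 + 3*a*p - 8*a - 24*p)/(a^2 + 7*a + 10)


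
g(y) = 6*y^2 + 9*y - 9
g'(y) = 12*y + 9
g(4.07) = 127.02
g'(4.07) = 57.84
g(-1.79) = -5.89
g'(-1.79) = -12.48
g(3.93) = 119.04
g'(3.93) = 56.16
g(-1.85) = -5.12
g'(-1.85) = -13.20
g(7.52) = 397.98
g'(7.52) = 99.24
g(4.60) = 159.36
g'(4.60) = 64.20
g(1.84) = 27.87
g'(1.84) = 31.08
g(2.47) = 49.84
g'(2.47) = 38.64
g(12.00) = 963.00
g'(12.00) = 153.00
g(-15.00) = 1206.00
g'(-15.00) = -171.00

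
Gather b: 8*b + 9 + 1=8*b + 10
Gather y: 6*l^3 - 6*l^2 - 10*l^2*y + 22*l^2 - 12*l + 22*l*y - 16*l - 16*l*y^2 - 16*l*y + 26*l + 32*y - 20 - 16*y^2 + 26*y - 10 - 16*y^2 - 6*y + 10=6*l^3 + 16*l^2 - 2*l + y^2*(-16*l - 32) + y*(-10*l^2 + 6*l + 52) - 20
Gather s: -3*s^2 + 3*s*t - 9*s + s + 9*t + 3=-3*s^2 + s*(3*t - 8) + 9*t + 3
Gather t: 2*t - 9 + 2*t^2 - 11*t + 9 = 2*t^2 - 9*t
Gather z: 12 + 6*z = 6*z + 12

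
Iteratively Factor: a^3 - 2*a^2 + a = (a - 1)*(a^2 - a) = a*(a - 1)*(a - 1)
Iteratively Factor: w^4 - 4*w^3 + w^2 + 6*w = (w - 3)*(w^3 - w^2 - 2*w) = (w - 3)*(w + 1)*(w^2 - 2*w) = (w - 3)*(w - 2)*(w + 1)*(w)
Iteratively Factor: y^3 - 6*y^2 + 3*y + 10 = (y + 1)*(y^2 - 7*y + 10) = (y - 2)*(y + 1)*(y - 5)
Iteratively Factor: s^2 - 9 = (s + 3)*(s - 3)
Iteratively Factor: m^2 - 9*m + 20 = (m - 4)*(m - 5)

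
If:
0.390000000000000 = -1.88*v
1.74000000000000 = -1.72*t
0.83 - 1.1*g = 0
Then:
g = 0.75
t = -1.01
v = -0.21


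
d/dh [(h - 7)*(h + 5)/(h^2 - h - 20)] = (h^2 + 30*h + 5)/(h^4 - 2*h^3 - 39*h^2 + 40*h + 400)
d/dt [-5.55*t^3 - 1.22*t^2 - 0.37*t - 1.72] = -16.65*t^2 - 2.44*t - 0.37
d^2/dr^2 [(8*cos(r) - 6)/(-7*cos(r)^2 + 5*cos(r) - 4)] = 4*(-1764*(1 - cos(2*r))^2*cos(r) + 448*(1 - cos(2*r))^2 + 2455*cos(r) - 654*cos(2*r) - 819*cos(3*r) + 392*cos(5*r) - 1734)/(10*cos(r) - 7*cos(2*r) - 15)^3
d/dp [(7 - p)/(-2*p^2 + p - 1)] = (2*p^2 - p - (p - 7)*(4*p - 1) + 1)/(2*p^2 - p + 1)^2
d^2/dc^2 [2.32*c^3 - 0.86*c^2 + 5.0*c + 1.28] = 13.92*c - 1.72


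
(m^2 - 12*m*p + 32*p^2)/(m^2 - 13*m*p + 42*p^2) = (m^2 - 12*m*p + 32*p^2)/(m^2 - 13*m*p + 42*p^2)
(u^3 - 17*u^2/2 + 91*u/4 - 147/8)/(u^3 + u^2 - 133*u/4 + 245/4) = (4*u^2 - 20*u + 21)/(2*(2*u^2 + 9*u - 35))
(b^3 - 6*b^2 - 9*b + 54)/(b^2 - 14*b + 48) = (b^2 - 9)/(b - 8)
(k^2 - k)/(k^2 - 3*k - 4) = k*(1 - k)/(-k^2 + 3*k + 4)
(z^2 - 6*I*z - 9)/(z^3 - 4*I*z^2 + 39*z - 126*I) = (z - 3*I)/(z^2 - I*z + 42)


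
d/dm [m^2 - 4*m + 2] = 2*m - 4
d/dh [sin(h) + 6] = cos(h)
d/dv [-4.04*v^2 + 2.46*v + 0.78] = 2.46 - 8.08*v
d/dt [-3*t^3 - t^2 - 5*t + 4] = -9*t^2 - 2*t - 5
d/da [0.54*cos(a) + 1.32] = -0.54*sin(a)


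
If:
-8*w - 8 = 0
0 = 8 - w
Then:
No Solution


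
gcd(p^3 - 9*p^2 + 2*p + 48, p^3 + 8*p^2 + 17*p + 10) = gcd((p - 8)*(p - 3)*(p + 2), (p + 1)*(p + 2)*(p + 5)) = p + 2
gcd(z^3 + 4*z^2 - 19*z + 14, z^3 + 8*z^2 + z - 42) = z^2 + 5*z - 14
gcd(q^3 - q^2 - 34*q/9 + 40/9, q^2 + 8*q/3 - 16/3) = q - 4/3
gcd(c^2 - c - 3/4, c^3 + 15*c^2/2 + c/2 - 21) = c - 3/2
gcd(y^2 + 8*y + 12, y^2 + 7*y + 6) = y + 6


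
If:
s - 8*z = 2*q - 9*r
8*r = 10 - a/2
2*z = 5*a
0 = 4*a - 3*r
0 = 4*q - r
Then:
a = 60/67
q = 20/67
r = 80/67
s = 520/67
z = 150/67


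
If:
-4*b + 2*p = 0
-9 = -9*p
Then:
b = 1/2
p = 1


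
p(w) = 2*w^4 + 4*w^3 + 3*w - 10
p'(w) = 8*w^3 + 12*w^2 + 3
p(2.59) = 157.26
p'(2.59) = 222.49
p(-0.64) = -12.63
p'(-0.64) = 5.82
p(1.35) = 10.53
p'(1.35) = 44.55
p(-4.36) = 368.12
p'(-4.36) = -431.94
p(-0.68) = -12.87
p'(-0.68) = 6.03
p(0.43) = -8.32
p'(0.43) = 5.85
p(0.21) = -9.33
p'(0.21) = 3.60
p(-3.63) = 135.04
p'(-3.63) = -221.53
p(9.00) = 16055.00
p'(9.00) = 6807.00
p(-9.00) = 10169.00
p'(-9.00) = -4857.00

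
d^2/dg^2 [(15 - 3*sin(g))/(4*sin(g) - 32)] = 9*(sin(g)^2 + 8*sin(g) - 2)/(4*(sin(g) - 8)^3)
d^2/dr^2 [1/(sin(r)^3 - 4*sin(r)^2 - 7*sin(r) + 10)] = (-9*sin(r)^5 + 35*sin(r)^4 - 3*sin(r)^3 - 61*sin(r)^2 - 216*sin(r) - 178)/((sin(r) - 5)^3*(sin(r) - 1)^2*(sin(r) + 2)^3)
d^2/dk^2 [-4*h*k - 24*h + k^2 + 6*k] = 2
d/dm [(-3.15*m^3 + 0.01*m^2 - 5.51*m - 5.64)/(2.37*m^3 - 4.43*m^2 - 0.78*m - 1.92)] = (13.9308*m^4 + 31.0314*m^3 + 33.8273*m^2 - 50.0088*m + 6.18)/(5.6169*m^6 - 20.9982*m^5 + 15.9277*m^4 - 2.19*m^3 + 17.6196*m^2 + 2.9952*m + 3.6864)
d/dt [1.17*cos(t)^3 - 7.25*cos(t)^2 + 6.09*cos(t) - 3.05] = (-3.51*cos(t)^2 + 14.5*cos(t) - 6.09)*sin(t)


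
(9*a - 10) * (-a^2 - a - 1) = -9*a^3 + a^2 + a + 10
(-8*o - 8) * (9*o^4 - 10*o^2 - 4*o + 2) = -72*o^5 - 72*o^4 + 80*o^3 + 112*o^2 + 16*o - 16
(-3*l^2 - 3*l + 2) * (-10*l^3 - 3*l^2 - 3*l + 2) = 30*l^5 + 39*l^4 - 2*l^3 - 3*l^2 - 12*l + 4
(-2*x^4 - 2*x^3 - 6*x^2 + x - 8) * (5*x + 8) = -10*x^5 - 26*x^4 - 46*x^3 - 43*x^2 - 32*x - 64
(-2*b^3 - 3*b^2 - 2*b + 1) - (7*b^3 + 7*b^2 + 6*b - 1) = -9*b^3 - 10*b^2 - 8*b + 2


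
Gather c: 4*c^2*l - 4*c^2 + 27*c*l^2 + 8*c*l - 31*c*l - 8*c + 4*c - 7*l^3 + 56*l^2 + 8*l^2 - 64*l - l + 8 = c^2*(4*l - 4) + c*(27*l^2 - 23*l - 4) - 7*l^3 + 64*l^2 - 65*l + 8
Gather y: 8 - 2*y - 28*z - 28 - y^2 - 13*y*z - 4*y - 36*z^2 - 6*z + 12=-y^2 + y*(-13*z - 6) - 36*z^2 - 34*z - 8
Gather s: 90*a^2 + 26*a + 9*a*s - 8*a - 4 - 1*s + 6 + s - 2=90*a^2 + 9*a*s + 18*a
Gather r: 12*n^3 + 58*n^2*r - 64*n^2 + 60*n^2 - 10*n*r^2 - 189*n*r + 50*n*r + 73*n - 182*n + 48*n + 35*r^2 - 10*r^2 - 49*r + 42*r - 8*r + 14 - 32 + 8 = 12*n^3 - 4*n^2 - 61*n + r^2*(25 - 10*n) + r*(58*n^2 - 139*n - 15) - 10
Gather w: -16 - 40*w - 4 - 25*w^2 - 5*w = -25*w^2 - 45*w - 20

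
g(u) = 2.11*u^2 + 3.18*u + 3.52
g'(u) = 4.22*u + 3.18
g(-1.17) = 2.69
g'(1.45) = 9.30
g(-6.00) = 60.40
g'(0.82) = 6.64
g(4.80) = 67.40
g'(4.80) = 23.44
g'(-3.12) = -9.99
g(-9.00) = 145.81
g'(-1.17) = -1.76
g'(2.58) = 14.07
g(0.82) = 7.55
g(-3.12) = 14.14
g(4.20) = 54.10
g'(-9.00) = -34.80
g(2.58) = 25.77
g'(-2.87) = -8.93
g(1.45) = 12.57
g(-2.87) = 11.77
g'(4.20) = 20.90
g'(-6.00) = -22.14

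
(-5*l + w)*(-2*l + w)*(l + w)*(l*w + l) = 10*l^4*w + 10*l^4 + 3*l^3*w^2 + 3*l^3*w - 6*l^2*w^3 - 6*l^2*w^2 + l*w^4 + l*w^3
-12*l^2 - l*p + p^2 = (-4*l + p)*(3*l + p)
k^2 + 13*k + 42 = (k + 6)*(k + 7)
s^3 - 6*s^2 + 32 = (s - 4)^2*(s + 2)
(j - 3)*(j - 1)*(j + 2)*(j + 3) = j^4 + j^3 - 11*j^2 - 9*j + 18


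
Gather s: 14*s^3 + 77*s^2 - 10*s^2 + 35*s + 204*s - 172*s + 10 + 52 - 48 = 14*s^3 + 67*s^2 + 67*s + 14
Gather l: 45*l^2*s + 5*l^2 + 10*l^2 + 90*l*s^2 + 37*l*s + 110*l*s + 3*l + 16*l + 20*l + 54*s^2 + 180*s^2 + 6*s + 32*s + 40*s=l^2*(45*s + 15) + l*(90*s^2 + 147*s + 39) + 234*s^2 + 78*s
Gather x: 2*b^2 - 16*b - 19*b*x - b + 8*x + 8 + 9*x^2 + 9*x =2*b^2 - 17*b + 9*x^2 + x*(17 - 19*b) + 8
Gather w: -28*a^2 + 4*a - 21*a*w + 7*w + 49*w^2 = -28*a^2 + 4*a + 49*w^2 + w*(7 - 21*a)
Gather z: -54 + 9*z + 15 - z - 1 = 8*z - 40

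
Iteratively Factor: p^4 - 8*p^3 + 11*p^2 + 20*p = (p + 1)*(p^3 - 9*p^2 + 20*p) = (p - 5)*(p + 1)*(p^2 - 4*p) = (p - 5)*(p - 4)*(p + 1)*(p)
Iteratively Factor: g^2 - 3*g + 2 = (g - 2)*(g - 1)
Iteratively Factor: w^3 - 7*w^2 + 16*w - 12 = (w - 2)*(w^2 - 5*w + 6) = (w - 3)*(w - 2)*(w - 2)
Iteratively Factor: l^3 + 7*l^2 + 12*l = (l)*(l^2 + 7*l + 12) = l*(l + 3)*(l + 4)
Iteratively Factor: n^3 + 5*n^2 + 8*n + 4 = (n + 2)*(n^2 + 3*n + 2) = (n + 2)^2*(n + 1)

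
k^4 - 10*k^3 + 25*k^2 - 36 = (k - 6)*(k - 3)*(k - 2)*(k + 1)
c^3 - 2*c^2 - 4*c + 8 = (c - 2)^2*(c + 2)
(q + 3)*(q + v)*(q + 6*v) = q^3 + 7*q^2*v + 3*q^2 + 6*q*v^2 + 21*q*v + 18*v^2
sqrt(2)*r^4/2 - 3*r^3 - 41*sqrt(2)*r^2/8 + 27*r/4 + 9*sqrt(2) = (r - 3/2)*(r + 3/2)*(r - 4*sqrt(2))*(sqrt(2)*r/2 + 1)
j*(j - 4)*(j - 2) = j^3 - 6*j^2 + 8*j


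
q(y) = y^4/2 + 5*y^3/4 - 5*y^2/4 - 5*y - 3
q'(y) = 2*y^3 + 15*y^2/4 - 5*y/2 - 5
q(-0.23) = -1.93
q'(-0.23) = -4.25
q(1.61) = -5.71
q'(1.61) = 9.04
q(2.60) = 20.37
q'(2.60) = 49.00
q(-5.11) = 164.04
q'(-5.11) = -161.17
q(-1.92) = -0.06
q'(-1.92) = -0.53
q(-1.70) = -0.08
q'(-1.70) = 0.26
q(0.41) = -5.16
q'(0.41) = -5.26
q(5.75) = 711.12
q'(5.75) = 484.83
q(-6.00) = 360.00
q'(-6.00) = -287.00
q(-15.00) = 20884.50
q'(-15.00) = -5873.75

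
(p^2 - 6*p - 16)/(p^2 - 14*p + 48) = (p + 2)/(p - 6)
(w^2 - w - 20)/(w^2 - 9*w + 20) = (w + 4)/(w - 4)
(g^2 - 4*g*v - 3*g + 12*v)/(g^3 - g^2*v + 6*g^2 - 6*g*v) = (g^2 - 4*g*v - 3*g + 12*v)/(g*(g^2 - g*v + 6*g - 6*v))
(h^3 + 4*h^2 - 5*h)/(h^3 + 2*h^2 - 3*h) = (h + 5)/(h + 3)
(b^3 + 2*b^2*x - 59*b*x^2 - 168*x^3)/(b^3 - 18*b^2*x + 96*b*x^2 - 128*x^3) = (b^2 + 10*b*x + 21*x^2)/(b^2 - 10*b*x + 16*x^2)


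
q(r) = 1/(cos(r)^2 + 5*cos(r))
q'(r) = (2*sin(r)*cos(r) + 5*sin(r))/(cos(r)^2 + 5*cos(r))^2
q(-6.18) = 0.17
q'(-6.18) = 0.02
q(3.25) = -0.25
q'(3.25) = -0.02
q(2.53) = -0.29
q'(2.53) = 0.16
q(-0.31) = 0.18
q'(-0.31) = -0.07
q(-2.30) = -0.35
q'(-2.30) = -0.33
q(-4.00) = -0.35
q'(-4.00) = 0.35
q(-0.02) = 0.17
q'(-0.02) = -0.00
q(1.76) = -1.10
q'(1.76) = 5.54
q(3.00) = -0.25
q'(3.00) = 0.03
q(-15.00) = -0.31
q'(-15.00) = -0.22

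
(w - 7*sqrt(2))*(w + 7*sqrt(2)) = w^2 - 98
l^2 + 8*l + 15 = (l + 3)*(l + 5)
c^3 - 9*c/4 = c*(c - 3/2)*(c + 3/2)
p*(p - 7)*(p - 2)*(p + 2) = p^4 - 7*p^3 - 4*p^2 + 28*p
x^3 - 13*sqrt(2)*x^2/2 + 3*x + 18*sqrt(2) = (x - 6*sqrt(2))*(x - 3*sqrt(2)/2)*(x + sqrt(2))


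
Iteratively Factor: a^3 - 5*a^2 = (a)*(a^2 - 5*a) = a^2*(a - 5)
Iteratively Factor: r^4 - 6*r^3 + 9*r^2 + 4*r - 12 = (r - 3)*(r^3 - 3*r^2 + 4) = (r - 3)*(r - 2)*(r^2 - r - 2) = (r - 3)*(r - 2)^2*(r + 1)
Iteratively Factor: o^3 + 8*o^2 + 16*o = (o + 4)*(o^2 + 4*o) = (o + 4)^2*(o)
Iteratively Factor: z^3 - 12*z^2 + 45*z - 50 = (z - 5)*(z^2 - 7*z + 10) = (z - 5)*(z - 2)*(z - 5)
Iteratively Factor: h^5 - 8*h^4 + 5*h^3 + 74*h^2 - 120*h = (h)*(h^4 - 8*h^3 + 5*h^2 + 74*h - 120) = h*(h - 5)*(h^3 - 3*h^2 - 10*h + 24) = h*(h - 5)*(h - 4)*(h^2 + h - 6) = h*(h - 5)*(h - 4)*(h - 2)*(h + 3)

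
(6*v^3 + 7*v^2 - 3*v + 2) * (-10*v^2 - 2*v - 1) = -60*v^5 - 82*v^4 + 10*v^3 - 21*v^2 - v - 2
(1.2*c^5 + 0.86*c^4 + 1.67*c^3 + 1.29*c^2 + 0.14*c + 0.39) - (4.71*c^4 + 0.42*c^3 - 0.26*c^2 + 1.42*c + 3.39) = 1.2*c^5 - 3.85*c^4 + 1.25*c^3 + 1.55*c^2 - 1.28*c - 3.0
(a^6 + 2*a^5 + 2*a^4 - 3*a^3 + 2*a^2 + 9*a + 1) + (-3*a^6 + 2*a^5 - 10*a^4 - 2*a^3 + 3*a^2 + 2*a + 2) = -2*a^6 + 4*a^5 - 8*a^4 - 5*a^3 + 5*a^2 + 11*a + 3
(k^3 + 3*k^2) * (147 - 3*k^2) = -3*k^5 - 9*k^4 + 147*k^3 + 441*k^2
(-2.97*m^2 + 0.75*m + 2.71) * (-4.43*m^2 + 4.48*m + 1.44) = 13.1571*m^4 - 16.6281*m^3 - 12.9221*m^2 + 13.2208*m + 3.9024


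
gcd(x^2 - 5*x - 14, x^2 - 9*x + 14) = x - 7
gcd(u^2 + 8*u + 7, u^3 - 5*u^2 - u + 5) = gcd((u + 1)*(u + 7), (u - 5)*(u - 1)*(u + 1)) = u + 1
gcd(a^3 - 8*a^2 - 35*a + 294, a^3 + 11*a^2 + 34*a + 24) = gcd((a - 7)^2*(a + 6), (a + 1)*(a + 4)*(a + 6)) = a + 6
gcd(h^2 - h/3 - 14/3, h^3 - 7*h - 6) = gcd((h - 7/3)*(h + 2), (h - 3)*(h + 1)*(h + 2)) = h + 2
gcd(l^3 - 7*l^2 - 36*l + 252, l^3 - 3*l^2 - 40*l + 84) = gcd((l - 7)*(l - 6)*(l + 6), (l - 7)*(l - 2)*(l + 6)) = l^2 - l - 42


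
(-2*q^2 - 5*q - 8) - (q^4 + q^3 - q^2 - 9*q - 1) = -q^4 - q^3 - q^2 + 4*q - 7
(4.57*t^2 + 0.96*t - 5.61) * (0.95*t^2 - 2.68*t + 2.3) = 4.3415*t^4 - 11.3356*t^3 + 2.6087*t^2 + 17.2428*t - 12.903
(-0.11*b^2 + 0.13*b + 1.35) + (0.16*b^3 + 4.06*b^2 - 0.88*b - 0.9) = 0.16*b^3 + 3.95*b^2 - 0.75*b + 0.45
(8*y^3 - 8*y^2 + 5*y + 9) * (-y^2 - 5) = -8*y^5 + 8*y^4 - 45*y^3 + 31*y^2 - 25*y - 45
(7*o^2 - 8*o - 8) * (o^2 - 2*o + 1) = 7*o^4 - 22*o^3 + 15*o^2 + 8*o - 8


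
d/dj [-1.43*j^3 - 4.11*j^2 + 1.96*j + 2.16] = -4.29*j^2 - 8.22*j + 1.96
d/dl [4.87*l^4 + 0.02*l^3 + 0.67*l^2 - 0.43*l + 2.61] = 19.48*l^3 + 0.06*l^2 + 1.34*l - 0.43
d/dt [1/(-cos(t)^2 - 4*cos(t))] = -2*(cos(t) + 2)*sin(t)/((cos(t) + 4)^2*cos(t)^2)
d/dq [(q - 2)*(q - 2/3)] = 2*q - 8/3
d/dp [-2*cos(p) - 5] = 2*sin(p)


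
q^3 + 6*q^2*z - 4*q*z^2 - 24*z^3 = (q - 2*z)*(q + 2*z)*(q + 6*z)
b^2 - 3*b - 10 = (b - 5)*(b + 2)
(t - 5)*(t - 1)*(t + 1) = t^3 - 5*t^2 - t + 5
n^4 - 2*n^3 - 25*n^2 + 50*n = n*(n - 5)*(n - 2)*(n + 5)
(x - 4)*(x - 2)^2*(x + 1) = x^4 - 7*x^3 + 12*x^2 + 4*x - 16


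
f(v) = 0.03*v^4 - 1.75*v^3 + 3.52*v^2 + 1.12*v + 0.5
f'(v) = 0.12*v^3 - 5.25*v^2 + 7.04*v + 1.12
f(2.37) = 0.58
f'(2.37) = -10.09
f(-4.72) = 272.54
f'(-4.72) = -161.69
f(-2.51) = 48.73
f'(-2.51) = -51.52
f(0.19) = 0.83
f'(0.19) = 2.27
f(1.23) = 4.02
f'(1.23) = 2.06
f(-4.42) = 226.88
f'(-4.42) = -142.93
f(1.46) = 4.33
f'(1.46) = 0.58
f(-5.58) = 436.98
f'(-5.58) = -222.48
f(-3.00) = 78.50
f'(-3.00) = -70.49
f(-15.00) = 8200.70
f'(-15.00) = -1690.73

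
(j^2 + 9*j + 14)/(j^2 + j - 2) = (j + 7)/(j - 1)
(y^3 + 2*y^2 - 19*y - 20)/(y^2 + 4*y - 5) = (y^2 - 3*y - 4)/(y - 1)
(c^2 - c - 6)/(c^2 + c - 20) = (c^2 - c - 6)/(c^2 + c - 20)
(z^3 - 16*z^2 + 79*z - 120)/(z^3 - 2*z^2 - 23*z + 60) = (z^2 - 13*z + 40)/(z^2 + z - 20)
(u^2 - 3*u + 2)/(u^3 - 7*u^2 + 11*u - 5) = (u - 2)/(u^2 - 6*u + 5)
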